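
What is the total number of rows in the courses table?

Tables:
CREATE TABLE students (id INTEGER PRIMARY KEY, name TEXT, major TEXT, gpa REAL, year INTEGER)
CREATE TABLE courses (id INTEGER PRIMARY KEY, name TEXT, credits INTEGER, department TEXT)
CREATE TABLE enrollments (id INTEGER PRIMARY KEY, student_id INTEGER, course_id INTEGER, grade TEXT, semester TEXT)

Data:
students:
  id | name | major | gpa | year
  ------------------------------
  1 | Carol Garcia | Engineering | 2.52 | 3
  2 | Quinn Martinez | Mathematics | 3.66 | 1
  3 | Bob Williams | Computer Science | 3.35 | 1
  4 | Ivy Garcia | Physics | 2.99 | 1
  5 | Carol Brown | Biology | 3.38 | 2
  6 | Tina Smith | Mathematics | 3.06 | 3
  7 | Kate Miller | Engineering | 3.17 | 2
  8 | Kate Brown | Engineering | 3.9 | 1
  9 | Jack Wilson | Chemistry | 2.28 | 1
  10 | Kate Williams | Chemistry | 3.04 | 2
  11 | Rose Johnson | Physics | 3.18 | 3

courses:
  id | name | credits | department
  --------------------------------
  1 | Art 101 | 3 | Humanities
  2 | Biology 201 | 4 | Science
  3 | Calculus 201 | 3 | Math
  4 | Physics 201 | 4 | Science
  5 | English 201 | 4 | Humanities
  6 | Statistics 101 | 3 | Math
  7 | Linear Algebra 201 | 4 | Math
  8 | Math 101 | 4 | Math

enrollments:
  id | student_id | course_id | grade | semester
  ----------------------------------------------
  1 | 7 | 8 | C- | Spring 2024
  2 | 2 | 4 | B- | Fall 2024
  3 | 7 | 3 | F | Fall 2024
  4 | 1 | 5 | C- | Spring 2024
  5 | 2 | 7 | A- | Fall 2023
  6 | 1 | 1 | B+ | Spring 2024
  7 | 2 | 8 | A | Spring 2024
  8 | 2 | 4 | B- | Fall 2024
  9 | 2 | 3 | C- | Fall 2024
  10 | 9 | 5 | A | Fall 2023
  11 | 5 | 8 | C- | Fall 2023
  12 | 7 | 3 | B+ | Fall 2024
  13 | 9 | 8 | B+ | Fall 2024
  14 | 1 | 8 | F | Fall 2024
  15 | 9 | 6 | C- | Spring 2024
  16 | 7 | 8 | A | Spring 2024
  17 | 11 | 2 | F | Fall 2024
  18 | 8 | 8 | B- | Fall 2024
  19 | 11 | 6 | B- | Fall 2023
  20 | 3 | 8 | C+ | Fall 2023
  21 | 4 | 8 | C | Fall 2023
SELECT COUNT(*) FROM courses

Execution result:
8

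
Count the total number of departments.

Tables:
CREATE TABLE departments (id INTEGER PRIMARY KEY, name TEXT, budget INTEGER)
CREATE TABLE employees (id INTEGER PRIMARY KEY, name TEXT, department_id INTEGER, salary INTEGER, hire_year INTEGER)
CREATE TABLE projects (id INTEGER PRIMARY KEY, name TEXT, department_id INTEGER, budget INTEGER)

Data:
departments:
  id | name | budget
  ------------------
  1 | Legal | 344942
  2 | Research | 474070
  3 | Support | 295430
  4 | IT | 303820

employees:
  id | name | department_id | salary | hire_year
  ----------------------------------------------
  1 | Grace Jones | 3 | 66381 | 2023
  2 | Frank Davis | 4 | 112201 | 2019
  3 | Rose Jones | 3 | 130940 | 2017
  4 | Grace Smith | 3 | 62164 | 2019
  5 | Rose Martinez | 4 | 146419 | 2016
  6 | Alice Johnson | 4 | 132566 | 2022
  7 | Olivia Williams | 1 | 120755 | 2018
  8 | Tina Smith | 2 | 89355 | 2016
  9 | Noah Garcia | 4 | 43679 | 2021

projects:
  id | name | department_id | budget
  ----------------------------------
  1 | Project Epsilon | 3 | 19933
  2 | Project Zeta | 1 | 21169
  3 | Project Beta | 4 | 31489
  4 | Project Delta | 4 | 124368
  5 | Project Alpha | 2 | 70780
SELECT COUNT(*) FROM departments

Execution result:
4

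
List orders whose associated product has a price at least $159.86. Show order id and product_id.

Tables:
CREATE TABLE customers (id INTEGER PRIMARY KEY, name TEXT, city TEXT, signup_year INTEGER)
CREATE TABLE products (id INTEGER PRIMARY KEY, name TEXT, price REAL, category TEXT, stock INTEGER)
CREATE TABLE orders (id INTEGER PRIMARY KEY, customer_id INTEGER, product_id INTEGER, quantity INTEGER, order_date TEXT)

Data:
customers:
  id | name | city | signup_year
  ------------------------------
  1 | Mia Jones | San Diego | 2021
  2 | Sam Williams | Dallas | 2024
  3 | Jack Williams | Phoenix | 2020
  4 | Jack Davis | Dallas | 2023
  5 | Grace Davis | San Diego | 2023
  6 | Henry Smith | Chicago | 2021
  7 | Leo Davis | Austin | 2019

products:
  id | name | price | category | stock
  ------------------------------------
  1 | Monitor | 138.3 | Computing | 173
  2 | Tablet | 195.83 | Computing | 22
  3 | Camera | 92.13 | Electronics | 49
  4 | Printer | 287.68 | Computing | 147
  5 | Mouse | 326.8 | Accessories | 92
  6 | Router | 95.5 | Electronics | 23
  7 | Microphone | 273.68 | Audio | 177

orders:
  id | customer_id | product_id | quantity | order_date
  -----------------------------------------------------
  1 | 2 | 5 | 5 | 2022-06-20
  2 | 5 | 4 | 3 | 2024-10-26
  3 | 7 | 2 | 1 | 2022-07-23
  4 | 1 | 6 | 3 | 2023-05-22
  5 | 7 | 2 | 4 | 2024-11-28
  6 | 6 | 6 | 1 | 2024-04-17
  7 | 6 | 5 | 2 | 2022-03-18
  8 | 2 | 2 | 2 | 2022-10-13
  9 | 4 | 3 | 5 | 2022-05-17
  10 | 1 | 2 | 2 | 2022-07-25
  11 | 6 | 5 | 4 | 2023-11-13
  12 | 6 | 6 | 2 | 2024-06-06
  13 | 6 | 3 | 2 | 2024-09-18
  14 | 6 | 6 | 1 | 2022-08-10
SELECT id, product_id FROM orders WHERE product_id IN (SELECT id FROM products WHERE price >= 159.86)

Execution result:
id | product_id
1 | 5
2 | 4
3 | 2
5 | 2
7 | 5
8 | 2
10 | 2
11 | 5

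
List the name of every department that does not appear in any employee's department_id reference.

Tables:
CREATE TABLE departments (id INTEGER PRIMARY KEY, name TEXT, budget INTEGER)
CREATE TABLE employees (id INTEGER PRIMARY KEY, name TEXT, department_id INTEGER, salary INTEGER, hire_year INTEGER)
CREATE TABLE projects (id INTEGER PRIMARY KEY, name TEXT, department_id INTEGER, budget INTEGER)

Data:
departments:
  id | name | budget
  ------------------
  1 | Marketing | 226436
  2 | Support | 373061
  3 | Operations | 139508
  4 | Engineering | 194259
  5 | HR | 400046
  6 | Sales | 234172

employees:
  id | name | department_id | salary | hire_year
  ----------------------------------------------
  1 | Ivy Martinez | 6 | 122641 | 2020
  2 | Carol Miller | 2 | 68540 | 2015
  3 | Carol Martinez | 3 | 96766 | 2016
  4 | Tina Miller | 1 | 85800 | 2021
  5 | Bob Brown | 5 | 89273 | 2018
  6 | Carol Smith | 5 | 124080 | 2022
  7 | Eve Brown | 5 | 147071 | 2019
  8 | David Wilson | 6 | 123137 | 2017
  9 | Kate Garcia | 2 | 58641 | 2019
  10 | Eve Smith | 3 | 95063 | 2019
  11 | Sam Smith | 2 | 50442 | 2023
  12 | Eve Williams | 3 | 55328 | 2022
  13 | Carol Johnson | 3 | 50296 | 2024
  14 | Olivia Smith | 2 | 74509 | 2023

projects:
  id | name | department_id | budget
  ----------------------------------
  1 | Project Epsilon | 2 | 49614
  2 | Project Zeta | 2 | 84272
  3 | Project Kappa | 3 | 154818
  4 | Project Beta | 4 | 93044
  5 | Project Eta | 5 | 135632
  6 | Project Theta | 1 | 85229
SELECT p.name FROM departments p LEFT JOIN employees c ON c.department_id = p.id WHERE c.id IS NULL

Execution result:
Engineering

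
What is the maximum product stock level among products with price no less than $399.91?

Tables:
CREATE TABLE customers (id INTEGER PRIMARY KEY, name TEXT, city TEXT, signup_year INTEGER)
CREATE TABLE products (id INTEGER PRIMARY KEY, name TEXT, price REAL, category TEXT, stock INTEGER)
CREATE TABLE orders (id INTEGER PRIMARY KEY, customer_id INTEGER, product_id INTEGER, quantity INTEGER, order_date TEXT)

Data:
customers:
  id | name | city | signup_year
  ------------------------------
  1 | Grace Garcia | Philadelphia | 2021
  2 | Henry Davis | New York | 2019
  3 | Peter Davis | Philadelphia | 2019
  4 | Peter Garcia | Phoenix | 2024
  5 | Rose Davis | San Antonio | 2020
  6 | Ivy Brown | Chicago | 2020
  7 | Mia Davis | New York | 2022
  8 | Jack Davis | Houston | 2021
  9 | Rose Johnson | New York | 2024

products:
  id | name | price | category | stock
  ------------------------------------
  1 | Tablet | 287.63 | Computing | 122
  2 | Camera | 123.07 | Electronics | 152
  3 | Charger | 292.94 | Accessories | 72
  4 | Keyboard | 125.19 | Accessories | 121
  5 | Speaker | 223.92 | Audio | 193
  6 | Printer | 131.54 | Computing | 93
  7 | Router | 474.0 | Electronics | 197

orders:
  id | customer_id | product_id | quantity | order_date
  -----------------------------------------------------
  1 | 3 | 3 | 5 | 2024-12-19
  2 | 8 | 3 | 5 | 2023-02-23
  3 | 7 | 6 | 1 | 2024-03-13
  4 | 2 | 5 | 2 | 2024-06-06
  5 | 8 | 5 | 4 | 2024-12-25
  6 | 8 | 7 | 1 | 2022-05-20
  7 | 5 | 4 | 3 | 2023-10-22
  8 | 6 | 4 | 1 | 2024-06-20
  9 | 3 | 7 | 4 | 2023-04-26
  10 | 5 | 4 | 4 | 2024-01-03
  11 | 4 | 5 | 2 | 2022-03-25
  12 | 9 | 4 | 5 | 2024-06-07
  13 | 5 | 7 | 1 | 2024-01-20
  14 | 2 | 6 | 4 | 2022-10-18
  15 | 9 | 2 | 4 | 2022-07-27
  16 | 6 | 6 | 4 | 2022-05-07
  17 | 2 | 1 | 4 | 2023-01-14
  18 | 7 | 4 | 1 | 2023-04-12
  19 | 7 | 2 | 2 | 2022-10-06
SELECT MAX(stock) FROM products WHERE price >= 399.91

Execution result:
197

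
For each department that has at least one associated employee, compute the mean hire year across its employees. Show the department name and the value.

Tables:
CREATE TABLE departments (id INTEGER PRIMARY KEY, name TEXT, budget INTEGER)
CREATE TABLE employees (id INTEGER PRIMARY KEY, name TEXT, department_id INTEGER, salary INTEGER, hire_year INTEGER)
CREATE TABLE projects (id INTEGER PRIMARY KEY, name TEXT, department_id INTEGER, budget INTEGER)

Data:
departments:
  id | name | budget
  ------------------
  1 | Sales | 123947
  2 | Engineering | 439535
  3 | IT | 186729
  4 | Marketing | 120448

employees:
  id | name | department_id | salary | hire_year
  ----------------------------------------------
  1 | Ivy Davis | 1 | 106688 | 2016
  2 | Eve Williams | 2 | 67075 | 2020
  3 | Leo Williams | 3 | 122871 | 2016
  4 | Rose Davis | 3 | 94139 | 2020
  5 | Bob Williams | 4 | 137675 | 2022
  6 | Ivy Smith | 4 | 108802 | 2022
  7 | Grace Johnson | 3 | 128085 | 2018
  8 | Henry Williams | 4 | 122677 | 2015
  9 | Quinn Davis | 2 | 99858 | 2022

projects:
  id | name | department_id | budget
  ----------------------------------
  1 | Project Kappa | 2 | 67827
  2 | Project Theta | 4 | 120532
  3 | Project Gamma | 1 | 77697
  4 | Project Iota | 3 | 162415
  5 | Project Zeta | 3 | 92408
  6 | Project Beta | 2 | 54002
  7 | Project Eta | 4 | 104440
SELECT p.name, AVG(c.hire_year) AS avg_hire_year FROM employees c JOIN departments p ON c.department_id = p.id GROUP BY p.id, p.name

Execution result:
name | avg_hire_year
Sales | 2016.00
Engineering | 2021.00
IT | 2018.00
Marketing | 2019.67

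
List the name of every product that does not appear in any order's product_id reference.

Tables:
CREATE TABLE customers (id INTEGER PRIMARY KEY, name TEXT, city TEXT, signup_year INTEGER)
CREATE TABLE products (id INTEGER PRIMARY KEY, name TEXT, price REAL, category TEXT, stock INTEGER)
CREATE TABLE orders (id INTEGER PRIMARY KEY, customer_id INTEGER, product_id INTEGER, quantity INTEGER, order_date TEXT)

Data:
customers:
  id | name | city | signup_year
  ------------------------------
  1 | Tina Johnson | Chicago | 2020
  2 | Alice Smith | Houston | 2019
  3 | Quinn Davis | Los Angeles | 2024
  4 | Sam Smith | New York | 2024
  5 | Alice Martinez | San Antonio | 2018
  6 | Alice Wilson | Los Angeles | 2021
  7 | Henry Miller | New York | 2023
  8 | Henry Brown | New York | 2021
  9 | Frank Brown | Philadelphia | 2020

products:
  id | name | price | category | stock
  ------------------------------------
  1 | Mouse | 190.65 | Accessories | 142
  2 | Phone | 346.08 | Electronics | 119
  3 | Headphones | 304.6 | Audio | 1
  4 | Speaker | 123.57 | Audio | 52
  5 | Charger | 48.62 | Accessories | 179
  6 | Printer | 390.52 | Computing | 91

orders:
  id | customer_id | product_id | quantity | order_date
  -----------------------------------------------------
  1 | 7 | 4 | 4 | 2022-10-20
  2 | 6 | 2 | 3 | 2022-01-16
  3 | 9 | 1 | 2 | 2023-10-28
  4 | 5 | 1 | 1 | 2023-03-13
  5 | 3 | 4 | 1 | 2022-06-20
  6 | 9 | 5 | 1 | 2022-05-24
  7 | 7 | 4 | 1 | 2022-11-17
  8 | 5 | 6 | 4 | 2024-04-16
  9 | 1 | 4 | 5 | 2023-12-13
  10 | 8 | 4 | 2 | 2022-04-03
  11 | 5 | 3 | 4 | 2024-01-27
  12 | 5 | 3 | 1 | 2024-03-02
SELECT p.name FROM products p LEFT JOIN orders c ON c.product_id = p.id WHERE c.id IS NULL

Execution result:
(no rows)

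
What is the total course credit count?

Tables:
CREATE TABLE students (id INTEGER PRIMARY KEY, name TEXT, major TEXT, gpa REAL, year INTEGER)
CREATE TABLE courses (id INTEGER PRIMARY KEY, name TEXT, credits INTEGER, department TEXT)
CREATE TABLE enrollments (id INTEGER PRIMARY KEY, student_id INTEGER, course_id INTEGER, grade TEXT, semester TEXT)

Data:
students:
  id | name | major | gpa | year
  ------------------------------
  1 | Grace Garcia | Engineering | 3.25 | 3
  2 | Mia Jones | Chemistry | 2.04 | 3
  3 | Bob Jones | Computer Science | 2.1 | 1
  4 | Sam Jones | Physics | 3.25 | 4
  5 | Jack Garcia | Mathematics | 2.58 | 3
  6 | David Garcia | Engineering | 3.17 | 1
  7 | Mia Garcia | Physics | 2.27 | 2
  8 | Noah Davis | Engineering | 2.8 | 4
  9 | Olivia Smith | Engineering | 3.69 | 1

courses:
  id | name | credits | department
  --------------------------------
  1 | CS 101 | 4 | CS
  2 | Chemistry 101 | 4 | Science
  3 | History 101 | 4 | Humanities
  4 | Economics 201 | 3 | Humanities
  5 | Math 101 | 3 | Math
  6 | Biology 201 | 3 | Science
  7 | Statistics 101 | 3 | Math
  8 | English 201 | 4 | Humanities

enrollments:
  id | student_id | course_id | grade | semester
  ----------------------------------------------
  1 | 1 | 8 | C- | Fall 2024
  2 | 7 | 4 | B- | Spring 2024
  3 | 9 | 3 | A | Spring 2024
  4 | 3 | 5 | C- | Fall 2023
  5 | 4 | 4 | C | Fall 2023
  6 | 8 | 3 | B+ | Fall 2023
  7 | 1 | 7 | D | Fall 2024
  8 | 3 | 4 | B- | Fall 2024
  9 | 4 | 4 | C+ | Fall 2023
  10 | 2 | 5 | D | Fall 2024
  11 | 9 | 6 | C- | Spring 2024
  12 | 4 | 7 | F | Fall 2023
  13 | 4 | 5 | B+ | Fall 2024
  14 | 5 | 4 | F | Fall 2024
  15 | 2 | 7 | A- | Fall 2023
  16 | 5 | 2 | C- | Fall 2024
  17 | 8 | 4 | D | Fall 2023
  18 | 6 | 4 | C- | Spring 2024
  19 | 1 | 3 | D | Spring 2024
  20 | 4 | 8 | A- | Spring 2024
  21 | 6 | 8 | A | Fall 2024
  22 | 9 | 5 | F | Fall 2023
SELECT SUM(credits) FROM courses

Execution result:
28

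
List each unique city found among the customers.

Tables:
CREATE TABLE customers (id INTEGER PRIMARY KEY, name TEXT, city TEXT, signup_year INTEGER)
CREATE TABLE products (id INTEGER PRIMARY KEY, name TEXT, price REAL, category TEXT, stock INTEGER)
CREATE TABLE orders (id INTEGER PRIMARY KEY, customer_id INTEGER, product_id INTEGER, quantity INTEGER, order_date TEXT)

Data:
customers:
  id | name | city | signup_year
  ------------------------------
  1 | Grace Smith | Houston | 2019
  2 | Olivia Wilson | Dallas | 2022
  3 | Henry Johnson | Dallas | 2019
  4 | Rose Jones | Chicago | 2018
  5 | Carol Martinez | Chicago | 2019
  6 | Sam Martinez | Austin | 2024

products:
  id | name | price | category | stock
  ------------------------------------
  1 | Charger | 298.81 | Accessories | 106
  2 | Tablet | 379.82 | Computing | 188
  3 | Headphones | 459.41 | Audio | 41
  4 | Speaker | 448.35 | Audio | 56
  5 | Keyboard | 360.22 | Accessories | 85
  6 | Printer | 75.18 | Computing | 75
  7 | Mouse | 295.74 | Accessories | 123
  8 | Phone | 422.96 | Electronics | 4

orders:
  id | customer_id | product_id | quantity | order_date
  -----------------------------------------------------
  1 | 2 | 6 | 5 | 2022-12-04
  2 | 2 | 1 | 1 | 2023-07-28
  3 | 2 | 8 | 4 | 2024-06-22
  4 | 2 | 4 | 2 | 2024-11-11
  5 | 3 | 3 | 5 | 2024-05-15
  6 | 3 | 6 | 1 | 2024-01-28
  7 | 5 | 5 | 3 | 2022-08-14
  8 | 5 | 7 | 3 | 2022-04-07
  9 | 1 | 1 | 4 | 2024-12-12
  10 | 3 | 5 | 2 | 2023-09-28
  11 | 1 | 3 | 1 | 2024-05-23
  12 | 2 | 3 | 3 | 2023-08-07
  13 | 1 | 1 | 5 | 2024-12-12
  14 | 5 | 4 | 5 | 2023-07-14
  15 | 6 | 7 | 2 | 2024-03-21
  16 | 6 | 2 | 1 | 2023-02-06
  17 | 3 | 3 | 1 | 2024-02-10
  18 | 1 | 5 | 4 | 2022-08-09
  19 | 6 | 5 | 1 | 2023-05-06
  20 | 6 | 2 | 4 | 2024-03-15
SELECT DISTINCT city FROM customers

Execution result:
city
Houston
Dallas
Chicago
Austin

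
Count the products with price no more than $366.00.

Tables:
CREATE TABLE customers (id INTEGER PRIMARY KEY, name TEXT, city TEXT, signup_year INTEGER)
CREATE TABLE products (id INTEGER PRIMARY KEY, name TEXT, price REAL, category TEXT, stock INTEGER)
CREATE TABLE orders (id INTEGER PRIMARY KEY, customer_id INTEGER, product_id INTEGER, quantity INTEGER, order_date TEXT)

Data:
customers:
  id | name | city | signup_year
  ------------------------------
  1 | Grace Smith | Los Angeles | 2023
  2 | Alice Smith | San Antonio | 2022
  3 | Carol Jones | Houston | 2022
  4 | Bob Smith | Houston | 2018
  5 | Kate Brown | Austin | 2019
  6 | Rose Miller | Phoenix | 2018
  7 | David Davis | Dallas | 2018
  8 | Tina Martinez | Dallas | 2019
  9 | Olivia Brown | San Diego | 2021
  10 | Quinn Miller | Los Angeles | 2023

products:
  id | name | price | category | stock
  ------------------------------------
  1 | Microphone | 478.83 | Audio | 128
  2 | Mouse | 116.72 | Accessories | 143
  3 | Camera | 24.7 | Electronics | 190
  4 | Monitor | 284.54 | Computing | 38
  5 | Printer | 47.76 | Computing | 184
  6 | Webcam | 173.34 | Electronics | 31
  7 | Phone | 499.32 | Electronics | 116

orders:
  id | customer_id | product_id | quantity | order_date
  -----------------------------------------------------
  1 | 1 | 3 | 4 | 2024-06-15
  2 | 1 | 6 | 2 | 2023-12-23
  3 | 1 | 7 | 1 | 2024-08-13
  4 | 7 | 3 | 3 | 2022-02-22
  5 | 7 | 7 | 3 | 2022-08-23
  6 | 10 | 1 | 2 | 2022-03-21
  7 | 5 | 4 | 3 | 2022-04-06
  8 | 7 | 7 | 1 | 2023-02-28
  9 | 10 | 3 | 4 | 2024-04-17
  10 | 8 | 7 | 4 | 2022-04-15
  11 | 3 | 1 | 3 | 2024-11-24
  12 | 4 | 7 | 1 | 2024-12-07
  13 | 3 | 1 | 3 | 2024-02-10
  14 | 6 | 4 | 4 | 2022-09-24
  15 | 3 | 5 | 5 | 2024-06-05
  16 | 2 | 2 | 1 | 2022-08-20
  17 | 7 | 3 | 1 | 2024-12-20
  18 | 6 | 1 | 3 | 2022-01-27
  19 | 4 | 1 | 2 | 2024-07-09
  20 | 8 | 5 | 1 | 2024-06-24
SELECT COUNT(*) FROM products WHERE price <= 366.0

Execution result:
5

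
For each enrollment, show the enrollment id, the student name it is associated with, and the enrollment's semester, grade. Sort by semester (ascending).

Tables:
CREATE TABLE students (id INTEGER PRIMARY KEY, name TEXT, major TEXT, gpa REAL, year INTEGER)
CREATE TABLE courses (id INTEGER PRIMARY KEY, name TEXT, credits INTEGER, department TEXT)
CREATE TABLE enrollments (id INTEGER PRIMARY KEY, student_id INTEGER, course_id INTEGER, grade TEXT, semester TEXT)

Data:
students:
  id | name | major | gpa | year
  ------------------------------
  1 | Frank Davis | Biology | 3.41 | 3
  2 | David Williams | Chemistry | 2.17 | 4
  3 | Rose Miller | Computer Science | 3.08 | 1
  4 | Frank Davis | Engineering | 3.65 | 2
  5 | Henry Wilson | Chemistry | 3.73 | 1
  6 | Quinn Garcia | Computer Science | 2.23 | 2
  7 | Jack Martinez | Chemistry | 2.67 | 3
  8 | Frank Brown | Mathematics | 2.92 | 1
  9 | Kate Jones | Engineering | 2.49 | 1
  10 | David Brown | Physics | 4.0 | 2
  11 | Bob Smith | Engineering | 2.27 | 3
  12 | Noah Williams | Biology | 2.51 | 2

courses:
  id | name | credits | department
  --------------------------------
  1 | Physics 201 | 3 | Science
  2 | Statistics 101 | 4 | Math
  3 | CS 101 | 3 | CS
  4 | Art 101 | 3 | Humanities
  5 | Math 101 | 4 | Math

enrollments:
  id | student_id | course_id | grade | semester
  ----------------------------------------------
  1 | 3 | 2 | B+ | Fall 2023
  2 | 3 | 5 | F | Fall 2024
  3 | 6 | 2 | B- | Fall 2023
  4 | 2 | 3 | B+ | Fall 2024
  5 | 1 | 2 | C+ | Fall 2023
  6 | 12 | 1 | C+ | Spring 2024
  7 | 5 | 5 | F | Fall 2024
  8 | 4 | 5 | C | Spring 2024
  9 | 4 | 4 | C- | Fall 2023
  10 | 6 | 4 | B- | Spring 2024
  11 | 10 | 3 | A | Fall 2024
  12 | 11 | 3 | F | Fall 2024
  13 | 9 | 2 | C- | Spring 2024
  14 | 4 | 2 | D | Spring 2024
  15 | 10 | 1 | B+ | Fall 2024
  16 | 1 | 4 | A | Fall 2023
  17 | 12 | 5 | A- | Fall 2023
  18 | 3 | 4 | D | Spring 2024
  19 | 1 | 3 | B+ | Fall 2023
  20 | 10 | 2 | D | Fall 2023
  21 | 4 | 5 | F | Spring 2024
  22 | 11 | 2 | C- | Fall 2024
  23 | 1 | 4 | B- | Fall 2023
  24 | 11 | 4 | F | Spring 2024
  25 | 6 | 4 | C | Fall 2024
SELECT c.id, p.name AS student, c.semester, c.grade FROM enrollments c JOIN students p ON c.student_id = p.id ORDER BY c.semester ASC

Execution result:
id | student | semester | grade
1 | Rose Miller | Fall 2023 | B+
3 | Quinn Garcia | Fall 2023 | B-
5 | Frank Davis | Fall 2023 | C+
9 | Frank Davis | Fall 2023 | C-
16 | Frank Davis | Fall 2023 | A
17 | Noah Williams | Fall 2023 | A-
19 | Frank Davis | Fall 2023 | B+
20 | David Brown | Fall 2023 | D
23 | Frank Davis | Fall 2023 | B-
2 | Rose Miller | Fall 2024 | F
4 | David Williams | Fall 2024 | B+
7 | Henry Wilson | Fall 2024 | F
11 | David Brown | Fall 2024 | A
12 | Bob Smith | Fall 2024 | F
15 | David Brown | Fall 2024 | B+
22 | Bob Smith | Fall 2024 | C-
25 | Quinn Garcia | Fall 2024 | C
6 | Noah Williams | Spring 2024 | C+
8 | Frank Davis | Spring 2024 | C
10 | Quinn Garcia | Spring 2024 | B-
13 | Kate Jones | Spring 2024 | C-
14 | Frank Davis | Spring 2024 | D
18 | Rose Miller | Spring 2024 | D
21 | Frank Davis | Spring 2024 | F
24 | Bob Smith | Spring 2024 | F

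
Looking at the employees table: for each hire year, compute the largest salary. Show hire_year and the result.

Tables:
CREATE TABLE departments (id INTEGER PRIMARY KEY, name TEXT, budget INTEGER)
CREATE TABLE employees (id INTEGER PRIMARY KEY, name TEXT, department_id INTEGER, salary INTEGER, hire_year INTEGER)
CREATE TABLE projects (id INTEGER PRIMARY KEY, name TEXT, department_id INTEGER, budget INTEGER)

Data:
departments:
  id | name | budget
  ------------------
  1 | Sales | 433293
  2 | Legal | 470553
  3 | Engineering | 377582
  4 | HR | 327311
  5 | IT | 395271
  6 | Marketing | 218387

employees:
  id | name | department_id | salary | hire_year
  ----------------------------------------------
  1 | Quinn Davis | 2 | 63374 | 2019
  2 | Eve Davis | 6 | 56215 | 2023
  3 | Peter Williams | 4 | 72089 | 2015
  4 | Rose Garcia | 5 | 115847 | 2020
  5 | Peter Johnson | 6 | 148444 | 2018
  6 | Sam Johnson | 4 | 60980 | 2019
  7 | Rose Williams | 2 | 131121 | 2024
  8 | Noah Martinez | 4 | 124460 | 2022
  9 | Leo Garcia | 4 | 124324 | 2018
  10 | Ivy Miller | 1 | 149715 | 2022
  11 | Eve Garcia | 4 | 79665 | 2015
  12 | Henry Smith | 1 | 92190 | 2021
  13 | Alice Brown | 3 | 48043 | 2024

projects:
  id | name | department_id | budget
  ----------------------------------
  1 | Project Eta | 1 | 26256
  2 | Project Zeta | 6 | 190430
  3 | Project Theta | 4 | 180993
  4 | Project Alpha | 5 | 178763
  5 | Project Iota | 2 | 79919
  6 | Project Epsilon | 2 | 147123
SELECT hire_year, MAX(salary) AS max_salary FROM employees GROUP BY hire_year

Execution result:
hire_year | max_salary
2015 | 79665
2018 | 148444
2019 | 63374
2020 | 115847
2021 | 92190
2022 | 149715
2023 | 56215
2024 | 131121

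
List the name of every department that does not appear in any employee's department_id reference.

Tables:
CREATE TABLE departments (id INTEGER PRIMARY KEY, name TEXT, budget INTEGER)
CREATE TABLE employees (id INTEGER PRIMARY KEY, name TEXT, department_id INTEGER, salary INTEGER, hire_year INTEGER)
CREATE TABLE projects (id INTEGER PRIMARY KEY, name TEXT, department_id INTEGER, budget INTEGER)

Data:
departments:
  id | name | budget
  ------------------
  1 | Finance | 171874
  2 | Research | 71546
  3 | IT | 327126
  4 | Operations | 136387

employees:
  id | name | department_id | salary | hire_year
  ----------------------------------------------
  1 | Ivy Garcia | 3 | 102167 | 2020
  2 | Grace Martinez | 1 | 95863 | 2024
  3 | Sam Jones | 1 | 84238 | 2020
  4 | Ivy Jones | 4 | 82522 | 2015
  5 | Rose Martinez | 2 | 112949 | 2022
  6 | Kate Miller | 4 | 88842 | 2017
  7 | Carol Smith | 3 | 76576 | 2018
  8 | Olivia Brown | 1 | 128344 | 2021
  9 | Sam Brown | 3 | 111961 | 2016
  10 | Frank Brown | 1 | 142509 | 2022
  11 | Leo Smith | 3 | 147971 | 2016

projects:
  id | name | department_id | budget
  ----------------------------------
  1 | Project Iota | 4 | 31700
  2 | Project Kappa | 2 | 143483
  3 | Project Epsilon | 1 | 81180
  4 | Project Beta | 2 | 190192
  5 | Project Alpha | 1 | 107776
SELECT p.name FROM departments p LEFT JOIN employees c ON c.department_id = p.id WHERE c.id IS NULL

Execution result:
(no rows)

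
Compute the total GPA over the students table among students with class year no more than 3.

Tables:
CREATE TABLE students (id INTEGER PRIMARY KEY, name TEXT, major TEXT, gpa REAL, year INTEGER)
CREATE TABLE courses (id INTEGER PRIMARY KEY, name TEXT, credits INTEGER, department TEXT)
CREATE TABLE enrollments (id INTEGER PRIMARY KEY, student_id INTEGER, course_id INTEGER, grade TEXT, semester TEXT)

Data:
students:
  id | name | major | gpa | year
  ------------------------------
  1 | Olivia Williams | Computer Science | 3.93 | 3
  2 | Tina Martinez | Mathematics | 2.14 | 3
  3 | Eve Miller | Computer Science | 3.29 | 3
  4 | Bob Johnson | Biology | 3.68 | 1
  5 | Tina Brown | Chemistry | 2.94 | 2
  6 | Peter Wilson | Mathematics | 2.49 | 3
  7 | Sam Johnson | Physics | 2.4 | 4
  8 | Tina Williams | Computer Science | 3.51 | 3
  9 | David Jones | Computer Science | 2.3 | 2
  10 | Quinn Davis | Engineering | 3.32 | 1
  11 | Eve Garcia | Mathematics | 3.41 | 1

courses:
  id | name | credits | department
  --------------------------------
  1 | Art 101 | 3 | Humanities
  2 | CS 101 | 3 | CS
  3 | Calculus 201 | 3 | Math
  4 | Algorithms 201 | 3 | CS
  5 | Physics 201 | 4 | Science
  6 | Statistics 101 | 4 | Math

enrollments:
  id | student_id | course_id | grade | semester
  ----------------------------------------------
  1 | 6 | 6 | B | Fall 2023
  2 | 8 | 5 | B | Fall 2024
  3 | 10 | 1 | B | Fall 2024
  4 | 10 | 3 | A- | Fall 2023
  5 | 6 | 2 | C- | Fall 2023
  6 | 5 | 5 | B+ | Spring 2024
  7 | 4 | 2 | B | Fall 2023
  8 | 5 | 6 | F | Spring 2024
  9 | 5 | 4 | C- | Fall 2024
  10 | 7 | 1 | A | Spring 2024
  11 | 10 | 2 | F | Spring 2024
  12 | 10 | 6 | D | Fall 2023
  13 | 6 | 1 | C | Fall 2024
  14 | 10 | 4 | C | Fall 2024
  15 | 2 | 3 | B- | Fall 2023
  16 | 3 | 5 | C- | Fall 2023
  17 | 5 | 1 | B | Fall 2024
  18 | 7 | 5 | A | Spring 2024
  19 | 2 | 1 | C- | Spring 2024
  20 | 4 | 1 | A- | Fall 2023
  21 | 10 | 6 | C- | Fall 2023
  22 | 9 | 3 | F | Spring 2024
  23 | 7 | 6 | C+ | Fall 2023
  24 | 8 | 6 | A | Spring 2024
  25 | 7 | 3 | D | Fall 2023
SELECT SUM(gpa) FROM students WHERE year <= 3

Execution result:
31.01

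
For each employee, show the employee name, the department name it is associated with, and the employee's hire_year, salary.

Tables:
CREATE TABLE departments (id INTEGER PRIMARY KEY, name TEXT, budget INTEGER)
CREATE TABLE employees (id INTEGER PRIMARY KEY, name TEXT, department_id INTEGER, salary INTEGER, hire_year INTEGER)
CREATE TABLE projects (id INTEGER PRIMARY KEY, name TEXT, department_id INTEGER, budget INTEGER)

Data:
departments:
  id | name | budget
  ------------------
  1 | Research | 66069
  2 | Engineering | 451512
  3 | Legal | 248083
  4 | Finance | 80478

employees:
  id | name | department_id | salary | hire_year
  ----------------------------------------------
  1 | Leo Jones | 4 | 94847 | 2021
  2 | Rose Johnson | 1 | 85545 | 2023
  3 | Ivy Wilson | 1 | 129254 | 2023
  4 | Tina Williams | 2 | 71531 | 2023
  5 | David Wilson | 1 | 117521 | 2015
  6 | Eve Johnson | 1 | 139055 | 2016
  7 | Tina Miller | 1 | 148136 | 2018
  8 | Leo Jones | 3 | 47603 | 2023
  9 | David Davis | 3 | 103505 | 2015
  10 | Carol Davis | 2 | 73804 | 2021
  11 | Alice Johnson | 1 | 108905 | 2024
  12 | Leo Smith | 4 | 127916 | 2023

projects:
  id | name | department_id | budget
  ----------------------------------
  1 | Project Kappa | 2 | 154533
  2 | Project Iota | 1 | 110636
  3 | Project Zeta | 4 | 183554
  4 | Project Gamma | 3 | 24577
SELECT c.name, p.name AS department, c.hire_year, c.salary FROM employees c JOIN departments p ON c.department_id = p.id

Execution result:
name | department | hire_year | salary
Leo Jones | Finance | 2021 | 94847
Rose Johnson | Research | 2023 | 85545
Ivy Wilson | Research | 2023 | 129254
Tina Williams | Engineering | 2023 | 71531
David Wilson | Research | 2015 | 117521
Eve Johnson | Research | 2016 | 139055
Tina Miller | Research | 2018 | 148136
Leo Jones | Legal | 2023 | 47603
David Davis | Legal | 2015 | 103505
Carol Davis | Engineering | 2021 | 73804
Alice Johnson | Research | 2024 | 108905
Leo Smith | Finance | 2023 | 127916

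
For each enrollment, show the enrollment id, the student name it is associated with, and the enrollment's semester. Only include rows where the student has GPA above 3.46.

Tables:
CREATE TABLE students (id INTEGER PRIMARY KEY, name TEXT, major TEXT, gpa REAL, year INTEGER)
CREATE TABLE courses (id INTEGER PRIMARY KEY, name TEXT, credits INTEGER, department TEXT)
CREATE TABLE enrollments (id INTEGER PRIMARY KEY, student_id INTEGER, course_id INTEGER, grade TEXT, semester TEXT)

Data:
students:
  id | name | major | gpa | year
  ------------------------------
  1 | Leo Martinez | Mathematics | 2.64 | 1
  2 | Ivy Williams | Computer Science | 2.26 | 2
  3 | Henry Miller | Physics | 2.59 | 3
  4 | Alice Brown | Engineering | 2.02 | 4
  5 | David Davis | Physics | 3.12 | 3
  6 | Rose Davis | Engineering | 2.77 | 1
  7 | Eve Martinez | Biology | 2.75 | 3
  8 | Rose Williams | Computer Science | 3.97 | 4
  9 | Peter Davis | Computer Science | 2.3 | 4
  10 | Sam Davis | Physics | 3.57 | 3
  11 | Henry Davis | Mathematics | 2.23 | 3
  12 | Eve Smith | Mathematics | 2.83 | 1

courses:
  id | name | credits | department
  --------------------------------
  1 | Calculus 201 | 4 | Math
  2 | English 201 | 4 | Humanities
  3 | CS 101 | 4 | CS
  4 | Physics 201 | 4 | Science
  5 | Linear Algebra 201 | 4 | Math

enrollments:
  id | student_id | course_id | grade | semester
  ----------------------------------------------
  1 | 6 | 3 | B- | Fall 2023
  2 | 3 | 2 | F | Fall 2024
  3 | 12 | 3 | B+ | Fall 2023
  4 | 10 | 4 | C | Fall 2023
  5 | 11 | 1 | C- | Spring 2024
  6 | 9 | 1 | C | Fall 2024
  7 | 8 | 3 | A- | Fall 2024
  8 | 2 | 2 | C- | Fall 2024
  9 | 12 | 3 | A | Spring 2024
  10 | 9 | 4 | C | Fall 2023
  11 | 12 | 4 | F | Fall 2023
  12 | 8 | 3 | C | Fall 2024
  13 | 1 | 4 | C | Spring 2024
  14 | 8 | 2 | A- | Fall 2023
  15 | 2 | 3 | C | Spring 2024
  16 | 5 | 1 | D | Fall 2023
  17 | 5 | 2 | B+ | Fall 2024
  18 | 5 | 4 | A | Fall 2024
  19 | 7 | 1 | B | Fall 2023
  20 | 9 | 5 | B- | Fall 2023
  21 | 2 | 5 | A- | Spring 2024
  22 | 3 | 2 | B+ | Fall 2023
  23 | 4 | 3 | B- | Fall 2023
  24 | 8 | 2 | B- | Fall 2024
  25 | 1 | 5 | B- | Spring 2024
SELECT c.id, p.name AS student, c.semester FROM enrollments c JOIN students p ON c.student_id = p.id WHERE p.gpa > 3.46

Execution result:
id | student | semester
4 | Sam Davis | Fall 2023
7 | Rose Williams | Fall 2024
12 | Rose Williams | Fall 2024
14 | Rose Williams | Fall 2023
24 | Rose Williams | Fall 2024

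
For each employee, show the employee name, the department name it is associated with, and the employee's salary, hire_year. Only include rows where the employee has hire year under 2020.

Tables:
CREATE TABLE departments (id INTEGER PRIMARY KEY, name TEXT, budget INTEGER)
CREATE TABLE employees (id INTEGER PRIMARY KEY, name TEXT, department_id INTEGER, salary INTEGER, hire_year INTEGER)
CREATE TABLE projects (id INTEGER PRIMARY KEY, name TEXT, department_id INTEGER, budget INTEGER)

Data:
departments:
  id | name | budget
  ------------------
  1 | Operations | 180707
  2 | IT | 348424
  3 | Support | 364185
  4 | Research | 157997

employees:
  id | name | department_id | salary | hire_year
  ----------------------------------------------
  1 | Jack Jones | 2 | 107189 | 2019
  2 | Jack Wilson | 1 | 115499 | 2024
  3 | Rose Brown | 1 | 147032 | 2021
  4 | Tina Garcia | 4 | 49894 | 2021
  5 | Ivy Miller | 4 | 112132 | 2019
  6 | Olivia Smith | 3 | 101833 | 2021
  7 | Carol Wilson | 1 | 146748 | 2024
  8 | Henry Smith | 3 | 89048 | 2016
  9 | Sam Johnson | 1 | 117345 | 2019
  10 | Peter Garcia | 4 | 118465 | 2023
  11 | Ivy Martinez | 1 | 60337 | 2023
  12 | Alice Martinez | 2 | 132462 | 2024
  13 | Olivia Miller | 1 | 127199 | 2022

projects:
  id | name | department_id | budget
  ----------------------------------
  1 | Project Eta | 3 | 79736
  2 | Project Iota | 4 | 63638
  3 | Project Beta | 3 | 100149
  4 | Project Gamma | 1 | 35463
SELECT c.name, p.name AS department, c.salary, c.hire_year FROM employees c JOIN departments p ON c.department_id = p.id WHERE c.hire_year < 2020

Execution result:
name | department | salary | hire_year
Jack Jones | IT | 107189 | 2019
Ivy Miller | Research | 112132 | 2019
Henry Smith | Support | 89048 | 2016
Sam Johnson | Operations | 117345 | 2019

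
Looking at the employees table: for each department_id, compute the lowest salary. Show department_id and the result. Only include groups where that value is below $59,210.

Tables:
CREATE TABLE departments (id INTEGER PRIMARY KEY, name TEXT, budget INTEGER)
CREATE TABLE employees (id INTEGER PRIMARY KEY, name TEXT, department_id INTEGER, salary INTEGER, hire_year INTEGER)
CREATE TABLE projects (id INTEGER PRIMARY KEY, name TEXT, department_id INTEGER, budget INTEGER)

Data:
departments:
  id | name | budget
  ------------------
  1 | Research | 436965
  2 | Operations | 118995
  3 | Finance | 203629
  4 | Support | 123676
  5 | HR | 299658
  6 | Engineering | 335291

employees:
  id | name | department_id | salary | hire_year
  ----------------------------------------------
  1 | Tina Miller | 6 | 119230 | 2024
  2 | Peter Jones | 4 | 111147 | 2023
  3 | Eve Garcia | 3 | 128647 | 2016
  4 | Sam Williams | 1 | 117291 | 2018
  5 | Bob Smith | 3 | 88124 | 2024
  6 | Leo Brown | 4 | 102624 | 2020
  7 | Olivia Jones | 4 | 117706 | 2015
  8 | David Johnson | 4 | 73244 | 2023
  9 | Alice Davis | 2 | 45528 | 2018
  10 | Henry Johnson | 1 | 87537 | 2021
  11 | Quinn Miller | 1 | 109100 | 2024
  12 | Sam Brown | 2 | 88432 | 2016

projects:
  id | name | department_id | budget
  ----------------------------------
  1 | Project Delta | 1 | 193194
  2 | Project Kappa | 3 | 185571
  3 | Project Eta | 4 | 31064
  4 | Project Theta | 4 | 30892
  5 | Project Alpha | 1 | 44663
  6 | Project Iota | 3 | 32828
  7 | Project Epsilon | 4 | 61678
SELECT department_id, MIN(salary) AS min_salary FROM employees GROUP BY department_id HAVING MIN(salary) < 59210

Execution result:
department_id | min_salary
2 | 45528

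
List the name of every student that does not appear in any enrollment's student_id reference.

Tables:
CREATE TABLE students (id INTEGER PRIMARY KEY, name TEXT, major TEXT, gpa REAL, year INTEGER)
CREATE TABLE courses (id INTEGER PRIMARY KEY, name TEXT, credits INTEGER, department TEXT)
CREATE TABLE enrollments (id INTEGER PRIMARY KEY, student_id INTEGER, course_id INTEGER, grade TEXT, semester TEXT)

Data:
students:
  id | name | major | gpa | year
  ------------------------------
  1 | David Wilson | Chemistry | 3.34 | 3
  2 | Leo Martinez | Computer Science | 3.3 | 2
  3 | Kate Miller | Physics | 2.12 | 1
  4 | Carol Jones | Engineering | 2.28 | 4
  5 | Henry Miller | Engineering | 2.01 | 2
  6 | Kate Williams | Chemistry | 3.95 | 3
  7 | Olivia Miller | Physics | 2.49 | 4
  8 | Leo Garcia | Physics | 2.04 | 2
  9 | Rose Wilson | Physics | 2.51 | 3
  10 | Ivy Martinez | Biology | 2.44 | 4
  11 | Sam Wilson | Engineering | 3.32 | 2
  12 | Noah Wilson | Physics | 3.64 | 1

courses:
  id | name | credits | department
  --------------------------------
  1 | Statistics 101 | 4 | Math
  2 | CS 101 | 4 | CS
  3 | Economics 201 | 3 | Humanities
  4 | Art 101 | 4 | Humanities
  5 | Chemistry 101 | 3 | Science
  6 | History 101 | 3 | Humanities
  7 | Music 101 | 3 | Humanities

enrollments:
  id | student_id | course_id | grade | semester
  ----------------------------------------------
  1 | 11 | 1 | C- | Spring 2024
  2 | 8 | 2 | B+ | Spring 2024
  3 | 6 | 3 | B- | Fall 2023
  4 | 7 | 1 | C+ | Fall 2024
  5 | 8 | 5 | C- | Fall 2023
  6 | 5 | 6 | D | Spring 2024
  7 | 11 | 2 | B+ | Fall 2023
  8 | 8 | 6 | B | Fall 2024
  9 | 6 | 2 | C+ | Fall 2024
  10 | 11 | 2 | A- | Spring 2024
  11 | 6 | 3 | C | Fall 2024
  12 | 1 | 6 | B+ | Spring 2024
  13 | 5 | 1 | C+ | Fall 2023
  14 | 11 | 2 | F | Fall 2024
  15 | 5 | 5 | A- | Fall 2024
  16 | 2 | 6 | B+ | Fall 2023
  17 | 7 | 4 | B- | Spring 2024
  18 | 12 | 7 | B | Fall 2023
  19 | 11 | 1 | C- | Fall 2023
SELECT p.name FROM students p LEFT JOIN enrollments c ON c.student_id = p.id WHERE c.id IS NULL

Execution result:
name
Kate Miller
Carol Jones
Rose Wilson
Ivy Martinez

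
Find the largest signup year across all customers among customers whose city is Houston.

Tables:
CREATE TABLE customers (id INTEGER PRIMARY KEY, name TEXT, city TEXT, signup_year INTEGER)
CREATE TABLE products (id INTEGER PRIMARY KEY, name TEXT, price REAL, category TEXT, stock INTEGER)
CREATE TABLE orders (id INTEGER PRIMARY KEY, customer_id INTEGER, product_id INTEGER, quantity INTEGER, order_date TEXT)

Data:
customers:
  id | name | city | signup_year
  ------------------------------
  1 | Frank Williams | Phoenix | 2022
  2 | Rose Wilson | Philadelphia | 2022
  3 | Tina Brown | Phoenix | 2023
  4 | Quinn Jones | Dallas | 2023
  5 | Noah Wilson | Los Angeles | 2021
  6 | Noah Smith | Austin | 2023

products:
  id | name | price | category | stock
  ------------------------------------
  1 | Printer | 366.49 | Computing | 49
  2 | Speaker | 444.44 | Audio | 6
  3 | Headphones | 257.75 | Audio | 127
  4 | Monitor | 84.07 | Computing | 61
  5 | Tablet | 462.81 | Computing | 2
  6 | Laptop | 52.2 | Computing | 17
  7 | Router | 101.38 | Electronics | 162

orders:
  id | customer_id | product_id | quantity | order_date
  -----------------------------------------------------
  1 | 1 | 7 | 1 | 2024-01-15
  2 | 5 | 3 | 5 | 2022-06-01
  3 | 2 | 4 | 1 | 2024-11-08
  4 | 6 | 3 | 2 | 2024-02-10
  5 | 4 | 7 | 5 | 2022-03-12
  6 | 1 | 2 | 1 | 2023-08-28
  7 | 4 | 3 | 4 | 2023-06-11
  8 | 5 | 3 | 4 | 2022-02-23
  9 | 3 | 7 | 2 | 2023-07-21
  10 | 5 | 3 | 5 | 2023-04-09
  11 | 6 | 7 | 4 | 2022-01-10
SELECT MAX(signup_year) FROM customers WHERE city = 'Houston'

Execution result:
NULL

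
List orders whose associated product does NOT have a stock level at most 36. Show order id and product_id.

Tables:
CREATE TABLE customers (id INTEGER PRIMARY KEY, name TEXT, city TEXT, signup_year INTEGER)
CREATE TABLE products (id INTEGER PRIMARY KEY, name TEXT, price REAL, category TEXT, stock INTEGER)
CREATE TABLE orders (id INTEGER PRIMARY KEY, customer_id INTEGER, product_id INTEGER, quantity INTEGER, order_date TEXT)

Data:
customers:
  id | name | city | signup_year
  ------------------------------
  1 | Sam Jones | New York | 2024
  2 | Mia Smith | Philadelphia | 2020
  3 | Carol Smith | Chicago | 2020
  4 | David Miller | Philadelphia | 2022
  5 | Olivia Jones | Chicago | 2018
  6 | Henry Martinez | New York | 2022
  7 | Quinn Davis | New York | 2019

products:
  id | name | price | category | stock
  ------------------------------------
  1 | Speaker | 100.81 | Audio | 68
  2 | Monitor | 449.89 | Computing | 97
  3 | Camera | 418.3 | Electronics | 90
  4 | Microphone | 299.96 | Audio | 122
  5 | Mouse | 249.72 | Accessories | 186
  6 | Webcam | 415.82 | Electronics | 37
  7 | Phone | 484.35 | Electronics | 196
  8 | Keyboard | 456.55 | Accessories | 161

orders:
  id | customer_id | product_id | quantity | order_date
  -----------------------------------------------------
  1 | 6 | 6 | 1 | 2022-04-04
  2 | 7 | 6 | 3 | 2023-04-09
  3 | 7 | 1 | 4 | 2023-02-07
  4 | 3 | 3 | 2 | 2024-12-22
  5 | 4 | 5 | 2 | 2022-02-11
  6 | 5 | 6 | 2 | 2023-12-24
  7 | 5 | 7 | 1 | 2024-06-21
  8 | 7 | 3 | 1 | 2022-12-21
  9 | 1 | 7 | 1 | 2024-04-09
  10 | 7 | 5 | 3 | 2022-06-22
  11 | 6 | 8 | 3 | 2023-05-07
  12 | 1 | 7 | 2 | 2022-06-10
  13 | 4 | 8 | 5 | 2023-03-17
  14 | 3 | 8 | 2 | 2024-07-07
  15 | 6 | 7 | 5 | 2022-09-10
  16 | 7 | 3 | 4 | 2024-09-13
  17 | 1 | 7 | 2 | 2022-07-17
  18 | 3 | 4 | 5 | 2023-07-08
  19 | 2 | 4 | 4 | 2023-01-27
SELECT id, product_id FROM orders WHERE product_id NOT IN (SELECT id FROM products WHERE stock <= 36)

Execution result:
id | product_id
1 | 6
2 | 6
3 | 1
4 | 3
5 | 5
6 | 6
7 | 7
8 | 3
9 | 7
10 | 5
11 | 8
12 | 7
13 | 8
14 | 8
15 | 7
16 | 3
17 | 7
18 | 4
19 | 4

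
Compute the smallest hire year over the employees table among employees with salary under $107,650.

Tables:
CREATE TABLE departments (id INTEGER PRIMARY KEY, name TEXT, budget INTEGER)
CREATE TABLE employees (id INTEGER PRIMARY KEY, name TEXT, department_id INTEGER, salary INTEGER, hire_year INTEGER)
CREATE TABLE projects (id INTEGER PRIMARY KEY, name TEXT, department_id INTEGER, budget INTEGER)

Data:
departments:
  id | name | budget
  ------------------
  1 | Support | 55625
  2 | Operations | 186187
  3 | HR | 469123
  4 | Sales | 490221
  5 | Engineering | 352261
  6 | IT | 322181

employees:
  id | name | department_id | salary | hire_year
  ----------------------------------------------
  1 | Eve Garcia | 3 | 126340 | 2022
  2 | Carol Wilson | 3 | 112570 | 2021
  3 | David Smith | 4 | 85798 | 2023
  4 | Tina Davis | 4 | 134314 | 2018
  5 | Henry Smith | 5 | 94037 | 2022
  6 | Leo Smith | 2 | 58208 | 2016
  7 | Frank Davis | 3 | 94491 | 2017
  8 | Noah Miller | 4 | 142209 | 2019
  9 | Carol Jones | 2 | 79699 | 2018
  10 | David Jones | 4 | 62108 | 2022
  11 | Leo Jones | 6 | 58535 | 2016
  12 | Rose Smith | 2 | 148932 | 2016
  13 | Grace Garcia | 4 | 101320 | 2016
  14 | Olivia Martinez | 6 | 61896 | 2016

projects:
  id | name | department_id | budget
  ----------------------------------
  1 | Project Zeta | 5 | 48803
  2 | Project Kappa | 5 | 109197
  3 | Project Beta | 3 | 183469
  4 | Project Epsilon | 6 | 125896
SELECT MIN(hire_year) FROM employees WHERE salary < 107650

Execution result:
2016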